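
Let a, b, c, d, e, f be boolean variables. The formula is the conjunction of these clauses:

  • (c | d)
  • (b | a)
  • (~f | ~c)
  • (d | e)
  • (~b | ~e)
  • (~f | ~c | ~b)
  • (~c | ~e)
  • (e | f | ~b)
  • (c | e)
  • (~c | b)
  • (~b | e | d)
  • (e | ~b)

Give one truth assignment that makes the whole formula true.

a = T, b = F, c = F, d = T, e = T, f = F

Check each clause:
  1. (c | d) — d is true.
  2. (a | b) — a is true.
  3. (~c | ~f) — ~f is true.
  4. (e | d) — d is true.
  5. (~b | ~e) — ~b is true.
  6. (~c | ~b | ~f) — ~f is true.
  7. (~c | ~e) — ~c is true.
  8. (~b | e | f) — e is true.
  9. (c | e) — e is true.
  10. (b | ~c) — ~c is true.
  11. (d | ~b | e) — d is true.
  12. (e | ~b) — e is true.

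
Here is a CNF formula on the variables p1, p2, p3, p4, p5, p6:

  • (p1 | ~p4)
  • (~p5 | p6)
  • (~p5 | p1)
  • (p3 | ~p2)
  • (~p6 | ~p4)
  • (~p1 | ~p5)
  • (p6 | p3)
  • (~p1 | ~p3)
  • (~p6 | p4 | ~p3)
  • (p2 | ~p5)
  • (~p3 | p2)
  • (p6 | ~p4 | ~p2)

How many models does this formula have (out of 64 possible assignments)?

3

The models are:
  p1=F p2=F p3=F p4=F p5=F p6=T
  p1=F p2=T p3=T p4=F p5=F p6=F
  p1=T p2=F p3=F p4=F p5=F p6=T
That's 3 in total.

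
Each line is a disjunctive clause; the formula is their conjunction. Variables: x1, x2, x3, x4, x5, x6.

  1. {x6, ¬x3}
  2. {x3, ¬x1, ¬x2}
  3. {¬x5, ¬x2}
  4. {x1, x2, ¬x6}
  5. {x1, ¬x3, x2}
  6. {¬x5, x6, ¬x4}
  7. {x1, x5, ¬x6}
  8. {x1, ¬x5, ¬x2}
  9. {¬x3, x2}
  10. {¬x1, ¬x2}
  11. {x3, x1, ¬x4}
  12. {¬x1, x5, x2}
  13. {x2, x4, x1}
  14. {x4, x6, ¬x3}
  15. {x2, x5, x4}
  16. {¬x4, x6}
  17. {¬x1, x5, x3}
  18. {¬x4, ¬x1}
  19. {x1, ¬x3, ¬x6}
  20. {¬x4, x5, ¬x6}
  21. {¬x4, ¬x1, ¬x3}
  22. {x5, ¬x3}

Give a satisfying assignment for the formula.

Try x1 = False.
Try x2 = True.
  then x5 is forced to False.
  then x6 is forced to False.
  then x3 is forced to False.
  then x4 is forced to False.

x1 = 0, x2 = 1, x3 = 0, x4 = 0, x5 = 0, x6 = 0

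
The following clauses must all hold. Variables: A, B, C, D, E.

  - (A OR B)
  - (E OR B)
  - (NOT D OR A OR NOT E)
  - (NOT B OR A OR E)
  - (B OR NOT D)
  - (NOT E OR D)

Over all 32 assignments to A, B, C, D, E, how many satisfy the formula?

6

The models are:
  A=T B=T C=F D=F E=F
  A=T B=T C=F D=T E=F
  A=T B=T C=F D=T E=T
  A=T B=T C=T D=F E=F
  A=T B=T C=T D=T E=F
  A=T B=T C=T D=T E=T
That's 6 in total.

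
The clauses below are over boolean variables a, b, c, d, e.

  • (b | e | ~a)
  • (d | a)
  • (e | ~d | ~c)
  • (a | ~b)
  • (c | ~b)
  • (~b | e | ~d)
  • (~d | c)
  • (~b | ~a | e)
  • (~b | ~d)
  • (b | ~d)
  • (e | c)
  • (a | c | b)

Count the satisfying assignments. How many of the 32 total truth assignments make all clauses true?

3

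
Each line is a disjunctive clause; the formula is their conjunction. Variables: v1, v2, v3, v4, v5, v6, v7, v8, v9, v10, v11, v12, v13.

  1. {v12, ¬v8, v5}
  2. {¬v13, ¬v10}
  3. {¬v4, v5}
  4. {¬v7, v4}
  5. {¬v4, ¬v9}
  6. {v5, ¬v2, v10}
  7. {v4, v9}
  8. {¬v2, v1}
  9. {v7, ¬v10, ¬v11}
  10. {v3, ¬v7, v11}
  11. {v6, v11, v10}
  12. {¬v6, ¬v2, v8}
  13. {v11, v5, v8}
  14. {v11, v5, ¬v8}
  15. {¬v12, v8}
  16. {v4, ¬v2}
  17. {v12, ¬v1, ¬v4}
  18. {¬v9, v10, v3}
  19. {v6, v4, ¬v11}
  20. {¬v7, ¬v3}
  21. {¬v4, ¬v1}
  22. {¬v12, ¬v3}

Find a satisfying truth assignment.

v1 = F, v2 = F, v3 = F, v4 = F, v5 = T, v6 = T, v7 = F, v8 = F, v9 = T, v10 = T, v11 = F, v12 = F, v13 = F

Pure literal: v2 appears only negated; assign v2 = False.
Pure literal: v5 appears only positively; assign v5 = True.
Branch on v1: take v1 = False.
Branch on v3: take v3 = False.
The remaining clauses are satisfied by v4 = False, v6 = True, v7 = False, v8 = False, v9 = True, v10 = True, v11 = False, v12 = False, v13 = False.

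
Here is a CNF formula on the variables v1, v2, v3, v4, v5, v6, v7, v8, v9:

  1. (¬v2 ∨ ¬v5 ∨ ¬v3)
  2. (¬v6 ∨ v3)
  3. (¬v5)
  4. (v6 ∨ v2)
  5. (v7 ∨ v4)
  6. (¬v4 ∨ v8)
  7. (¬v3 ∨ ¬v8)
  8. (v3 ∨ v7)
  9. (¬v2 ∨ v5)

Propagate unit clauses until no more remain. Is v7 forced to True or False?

True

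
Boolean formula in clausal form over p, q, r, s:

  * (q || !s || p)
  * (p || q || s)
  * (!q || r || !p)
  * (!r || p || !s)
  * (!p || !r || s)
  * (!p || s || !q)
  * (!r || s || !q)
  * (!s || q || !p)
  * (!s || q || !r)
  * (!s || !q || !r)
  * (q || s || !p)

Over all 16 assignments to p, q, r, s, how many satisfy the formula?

2

The models are:
  p=F q=T r=F s=F
  p=F q=T r=F s=T
That's 2 in total.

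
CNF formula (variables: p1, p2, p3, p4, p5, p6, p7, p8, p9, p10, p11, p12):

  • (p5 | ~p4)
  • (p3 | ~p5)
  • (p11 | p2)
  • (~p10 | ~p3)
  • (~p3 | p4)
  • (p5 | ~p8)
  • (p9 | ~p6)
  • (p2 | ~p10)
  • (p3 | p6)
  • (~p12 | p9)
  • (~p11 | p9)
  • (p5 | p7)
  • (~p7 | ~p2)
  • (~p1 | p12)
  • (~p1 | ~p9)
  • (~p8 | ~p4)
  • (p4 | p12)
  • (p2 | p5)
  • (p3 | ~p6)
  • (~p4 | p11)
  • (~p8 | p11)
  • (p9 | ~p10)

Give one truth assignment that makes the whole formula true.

p1=False, p2=False, p3=True, p4=True, p5=True, p6=True, p7=False, p8=False, p9=True, p10=False, p11=True, p12=False

Check each clause:
  1. (p5 | ~p4) — p5 is true.
  2. (p3 | ~p5) — p3 is true.
  3. (p2 | p11) — p11 is true.
  4. (~p3 | ~p10) — ~p10 is true.
  5. (~p3 | p4) — p4 is true.
  6. (~p8 | p5) — ~p8 is true.
  7. (p9 | ~p6) — p9 is true.
  8. (p2 | ~p10) — ~p10 is true.
  9. (p6 | p3) — p3 is true.
  10. (~p12 | p9) — p9 is true.
  11. (~p11 | p9) — p9 is true.
  12. (p7 | p5) — p5 is true.
  13. (~p2 | ~p7) — ~p7 is true.
  14. (p12 | ~p1) — ~p1 is true.
  15. (~p1 | ~p9) — ~p1 is true.
  16. (~p4 | ~p8) — ~p8 is true.
  17. (p12 | p4) — p4 is true.
  18. (p2 | p5) — p5 is true.
  19. (~p6 | p3) — p3 is true.
  20. (p11 | ~p4) — p11 is true.
  21. (~p8 | p11) — ~p8 is true.
  22. (p9 | ~p10) — p9 is true.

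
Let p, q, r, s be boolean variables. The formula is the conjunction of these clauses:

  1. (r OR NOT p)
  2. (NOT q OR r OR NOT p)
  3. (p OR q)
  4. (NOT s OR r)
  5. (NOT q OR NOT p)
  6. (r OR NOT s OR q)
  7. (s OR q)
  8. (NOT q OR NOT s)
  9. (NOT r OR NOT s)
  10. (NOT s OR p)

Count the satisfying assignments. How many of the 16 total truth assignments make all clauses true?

The models are:
  p=0 q=1 r=0 s=0
  p=0 q=1 r=1 s=0
Count: 2.

2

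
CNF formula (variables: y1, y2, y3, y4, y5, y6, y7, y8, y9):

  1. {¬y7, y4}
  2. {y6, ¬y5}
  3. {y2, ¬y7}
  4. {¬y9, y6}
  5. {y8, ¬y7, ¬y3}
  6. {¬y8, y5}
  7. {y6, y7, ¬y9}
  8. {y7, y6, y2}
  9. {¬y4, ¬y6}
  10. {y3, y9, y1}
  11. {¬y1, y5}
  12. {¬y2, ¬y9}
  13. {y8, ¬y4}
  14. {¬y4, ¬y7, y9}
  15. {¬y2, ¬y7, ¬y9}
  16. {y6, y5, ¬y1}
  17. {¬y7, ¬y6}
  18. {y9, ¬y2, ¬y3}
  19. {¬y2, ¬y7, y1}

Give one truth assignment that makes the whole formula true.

y1 = False, y2 = False, y3 = False, y4 = False, y5 = True, y6 = True, y7 = False, y8 = False, y9 = True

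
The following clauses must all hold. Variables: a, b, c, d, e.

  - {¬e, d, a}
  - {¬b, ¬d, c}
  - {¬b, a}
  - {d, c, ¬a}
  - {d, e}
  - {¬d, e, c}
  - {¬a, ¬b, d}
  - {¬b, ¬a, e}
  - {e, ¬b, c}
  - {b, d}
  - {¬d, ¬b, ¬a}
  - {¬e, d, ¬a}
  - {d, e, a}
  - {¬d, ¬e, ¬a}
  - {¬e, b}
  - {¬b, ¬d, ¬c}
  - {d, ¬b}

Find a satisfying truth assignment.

Try a = False.
  then b is forced to False.
  then d is forced to True.
  then e is forced to False.
  then c is forced to True.
Check each clause:
  1. {a, d, ¬e} — ¬e is true.
  2. {¬b, c, ¬d} — c is true.
  3. {¬b, a} — ¬b is true.
  4. {¬a, c, d} — c is true.
  5. {d, e} — d is true.
  6. {c, e, ¬d} — c is true.
  7. {d, ¬b, ¬a} — d is true.
  8. {¬a, e, ¬b} — ¬b is true.
  9. {e, c, ¬b} — c is true.
  10. {b, d} — d is true.
  11. {¬b, ¬a, ¬d} — ¬a is true.
  12. {¬a, ¬e, d} — ¬e is true.
  13. {e, a, d} — d is true.
  14. {¬d, ¬e, ¬a} — ¬e is true.
  15. {b, ¬e} — ¬e is true.
  16. {¬d, ¬c, ¬b} — ¬b is true.
  17. {¬b, d} — d is true.

a = False, b = False, c = True, d = True, e = False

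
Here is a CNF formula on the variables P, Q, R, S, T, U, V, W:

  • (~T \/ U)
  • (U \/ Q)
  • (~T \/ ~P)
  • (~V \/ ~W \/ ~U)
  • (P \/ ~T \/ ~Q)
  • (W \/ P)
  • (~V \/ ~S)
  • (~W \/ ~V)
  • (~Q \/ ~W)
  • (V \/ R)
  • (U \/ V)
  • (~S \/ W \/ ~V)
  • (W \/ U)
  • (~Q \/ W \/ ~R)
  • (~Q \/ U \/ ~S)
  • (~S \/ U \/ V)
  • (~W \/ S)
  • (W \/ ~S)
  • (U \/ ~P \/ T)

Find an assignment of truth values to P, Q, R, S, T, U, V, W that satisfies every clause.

Branch on P: take P = True.
  then T is forced to False.
  then U is forced to True.
Branch on Q: take Q = False.
For the remaining variables, R = True, S = True, V = False, W = True works.

P=True, Q=False, R=True, S=True, T=False, U=True, V=False, W=True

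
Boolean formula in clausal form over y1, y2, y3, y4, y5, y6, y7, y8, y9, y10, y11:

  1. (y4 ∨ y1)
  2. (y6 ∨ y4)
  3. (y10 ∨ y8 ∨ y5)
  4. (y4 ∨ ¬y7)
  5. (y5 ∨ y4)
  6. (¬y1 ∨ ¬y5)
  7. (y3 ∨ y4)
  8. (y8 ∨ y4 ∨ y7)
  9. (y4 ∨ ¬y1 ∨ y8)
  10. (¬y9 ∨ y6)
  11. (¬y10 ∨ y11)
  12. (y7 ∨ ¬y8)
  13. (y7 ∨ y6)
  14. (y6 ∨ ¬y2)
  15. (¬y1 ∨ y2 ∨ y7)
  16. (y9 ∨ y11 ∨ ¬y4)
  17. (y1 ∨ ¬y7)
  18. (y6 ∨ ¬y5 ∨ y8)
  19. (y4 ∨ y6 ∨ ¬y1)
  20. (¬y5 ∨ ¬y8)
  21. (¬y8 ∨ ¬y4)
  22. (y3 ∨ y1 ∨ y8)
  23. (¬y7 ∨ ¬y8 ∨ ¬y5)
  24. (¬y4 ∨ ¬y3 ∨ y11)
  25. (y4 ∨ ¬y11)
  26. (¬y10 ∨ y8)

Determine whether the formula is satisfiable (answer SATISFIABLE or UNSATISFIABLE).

Pure literal: y6 appears only positively; assign y6 = True.
Set y1 = False and propagate.
  then y4 is forced to True.
  then y7 is forced to False.
  then y8 is forced to False.
  then y3 is forced to True.
  then y11 is forced to True.
  then y10 is forced to False.
  then y5 is forced to True.
y2, y9 are now unconstrained; take y2 = True, y9 = False.
Every clause has at least one true literal under this assignment.
So y1=0, y2=1, y3=1, y4=1, y5=1, y6=1, y7=0, y8=0, y9=0, y10=0, y11=1 is a satisfying assignment.

SATISFIABLE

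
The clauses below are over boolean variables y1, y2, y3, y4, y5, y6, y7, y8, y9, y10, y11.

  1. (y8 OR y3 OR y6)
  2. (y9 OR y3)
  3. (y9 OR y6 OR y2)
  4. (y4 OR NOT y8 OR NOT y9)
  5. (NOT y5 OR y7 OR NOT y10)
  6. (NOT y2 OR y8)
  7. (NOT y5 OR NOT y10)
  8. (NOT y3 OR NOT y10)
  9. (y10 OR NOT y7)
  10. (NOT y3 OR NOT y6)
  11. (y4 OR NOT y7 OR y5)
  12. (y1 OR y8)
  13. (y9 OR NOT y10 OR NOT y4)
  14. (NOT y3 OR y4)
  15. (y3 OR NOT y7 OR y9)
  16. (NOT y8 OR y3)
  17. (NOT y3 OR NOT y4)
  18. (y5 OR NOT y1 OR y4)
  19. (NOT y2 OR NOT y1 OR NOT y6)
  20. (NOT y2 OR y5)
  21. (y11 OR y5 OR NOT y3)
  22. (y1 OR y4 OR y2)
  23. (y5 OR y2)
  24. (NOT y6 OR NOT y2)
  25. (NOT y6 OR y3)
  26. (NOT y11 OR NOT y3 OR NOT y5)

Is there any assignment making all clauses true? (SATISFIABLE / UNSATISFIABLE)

UNSATISFIABLE

y3 = True:
  propagation gives y10=False, y7=False, y6=False, y4=True; an empty clause results — contradiction.
y3 = False:
  propagation gives y9=True, y8=False, y6=True; an empty clause results — contradiction.
Every branch closes, so no satisfying assignment exists.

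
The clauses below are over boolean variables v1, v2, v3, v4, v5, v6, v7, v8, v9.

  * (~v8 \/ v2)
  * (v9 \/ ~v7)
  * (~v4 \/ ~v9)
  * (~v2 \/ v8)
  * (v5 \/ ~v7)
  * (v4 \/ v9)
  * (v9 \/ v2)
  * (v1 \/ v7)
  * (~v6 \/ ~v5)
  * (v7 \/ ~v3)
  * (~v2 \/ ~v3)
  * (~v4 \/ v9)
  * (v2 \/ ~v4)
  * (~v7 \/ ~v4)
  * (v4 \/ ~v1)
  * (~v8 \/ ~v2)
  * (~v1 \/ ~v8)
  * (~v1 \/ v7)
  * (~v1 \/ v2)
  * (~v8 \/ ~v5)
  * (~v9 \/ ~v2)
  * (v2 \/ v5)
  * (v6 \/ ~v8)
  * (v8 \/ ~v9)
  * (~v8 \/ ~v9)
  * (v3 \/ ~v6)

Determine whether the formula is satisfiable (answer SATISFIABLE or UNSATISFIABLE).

UNSATISFIABLE

v2 = True:
  propagation gives v8=True; an empty clause results — contradiction.
v2 = False:
  propagation gives v8=False, v9=True; an empty clause results — contradiction.
Every branch closes, so no satisfying assignment exists.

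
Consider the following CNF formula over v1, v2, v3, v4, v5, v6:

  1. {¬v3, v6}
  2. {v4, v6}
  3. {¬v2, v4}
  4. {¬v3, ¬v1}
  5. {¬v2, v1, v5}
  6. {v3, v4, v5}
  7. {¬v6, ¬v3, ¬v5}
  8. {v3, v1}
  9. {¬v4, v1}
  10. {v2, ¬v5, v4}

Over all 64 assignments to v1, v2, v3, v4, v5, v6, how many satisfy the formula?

9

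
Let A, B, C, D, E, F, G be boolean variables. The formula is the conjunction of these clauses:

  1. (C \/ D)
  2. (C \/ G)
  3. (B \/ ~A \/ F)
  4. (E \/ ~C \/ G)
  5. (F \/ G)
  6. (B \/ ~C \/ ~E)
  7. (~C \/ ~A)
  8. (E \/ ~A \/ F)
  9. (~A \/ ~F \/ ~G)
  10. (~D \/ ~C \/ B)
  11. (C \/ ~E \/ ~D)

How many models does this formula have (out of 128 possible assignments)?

16

Split on C, then A.
  C=1, A=1: a clause becomes empty — 0.
  C=1, A=0: 12 of the 32 assignments to (B,D,E,F,G) work.
  C=0, A=1: a clause becomes empty — 0.
  C=0, A=0: remaining (B,D,E,F,G) ∈ {(0,1,0,0,1); (0,1,0,1,1); (1,1,0,0,1); (1,1,0,1,1)} — 4.
Total: 0 + 12 + 0 + 4 = 16.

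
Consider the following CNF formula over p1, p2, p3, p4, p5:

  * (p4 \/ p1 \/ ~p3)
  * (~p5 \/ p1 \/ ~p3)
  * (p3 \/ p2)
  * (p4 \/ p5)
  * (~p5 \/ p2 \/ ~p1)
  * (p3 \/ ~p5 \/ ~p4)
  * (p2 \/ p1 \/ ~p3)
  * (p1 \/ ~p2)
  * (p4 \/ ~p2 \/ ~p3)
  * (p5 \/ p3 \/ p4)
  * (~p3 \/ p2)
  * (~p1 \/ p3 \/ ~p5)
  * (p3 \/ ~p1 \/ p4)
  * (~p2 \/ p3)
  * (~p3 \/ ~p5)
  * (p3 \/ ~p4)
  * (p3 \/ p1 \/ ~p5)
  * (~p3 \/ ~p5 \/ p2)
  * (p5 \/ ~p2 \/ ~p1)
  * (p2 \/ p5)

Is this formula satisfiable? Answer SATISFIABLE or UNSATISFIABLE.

p3 = True:
  propagation gives p2=True, p1=True, p4=True, p5=False; an empty clause results — contradiction.
p3 = False:
  propagation gives p2=True; an empty clause results — contradiction.
Every branch closes, so no satisfying assignment exists.

UNSATISFIABLE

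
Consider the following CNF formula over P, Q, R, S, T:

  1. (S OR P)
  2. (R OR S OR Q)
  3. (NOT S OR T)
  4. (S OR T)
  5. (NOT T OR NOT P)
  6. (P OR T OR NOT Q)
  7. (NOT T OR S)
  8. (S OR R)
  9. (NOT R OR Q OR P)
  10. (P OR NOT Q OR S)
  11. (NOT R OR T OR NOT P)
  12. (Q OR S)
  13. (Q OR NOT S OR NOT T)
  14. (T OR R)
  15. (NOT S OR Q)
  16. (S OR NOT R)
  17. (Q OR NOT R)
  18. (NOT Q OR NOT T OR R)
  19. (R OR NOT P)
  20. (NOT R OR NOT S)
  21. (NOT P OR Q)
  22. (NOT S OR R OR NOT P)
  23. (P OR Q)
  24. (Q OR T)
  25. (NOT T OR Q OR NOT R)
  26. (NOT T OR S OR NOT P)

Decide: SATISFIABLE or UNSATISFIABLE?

UNSATISFIABLE

S = True:
  propagation gives T=True, P=False, Q=True, R=True; an empty clause results — contradiction.
S = False:
  propagation gives P=True, T=True; an empty clause results — contradiction.
Every branch closes, so no satisfying assignment exists.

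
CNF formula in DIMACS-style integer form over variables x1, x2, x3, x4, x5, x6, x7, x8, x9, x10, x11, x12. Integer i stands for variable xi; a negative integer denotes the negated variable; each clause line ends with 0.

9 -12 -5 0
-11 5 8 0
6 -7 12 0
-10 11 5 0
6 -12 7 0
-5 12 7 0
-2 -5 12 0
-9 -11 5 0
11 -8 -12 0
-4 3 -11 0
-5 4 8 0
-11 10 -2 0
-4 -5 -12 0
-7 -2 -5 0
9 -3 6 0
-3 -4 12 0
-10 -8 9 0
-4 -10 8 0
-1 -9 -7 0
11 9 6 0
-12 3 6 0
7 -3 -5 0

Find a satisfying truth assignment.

x1=F, x2=F, x3=F, x4=F, x5=F, x6=T, x7=T, x8=T, x9=F, x10=F, x11=F, x12=F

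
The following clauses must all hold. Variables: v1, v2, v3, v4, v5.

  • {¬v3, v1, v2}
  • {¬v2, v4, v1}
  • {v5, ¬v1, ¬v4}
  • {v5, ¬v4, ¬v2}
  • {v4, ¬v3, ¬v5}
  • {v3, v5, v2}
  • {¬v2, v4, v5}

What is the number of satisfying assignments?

11

Case analysis on v2 and v4:
  v2=T, v4=T: remaining (v1,v3,v5) ∈ {(F,F,T); (F,T,T); (T,F,T); (T,T,T)} — 4.
  v2=T, v4=F: remaining (v1,v3,v5) ∈ {(T,F,T)} — 1.
  v2=F, v4=T: remaining (v1,v3,v5) ∈ {(F,F,T); (T,F,T); (T,T,T)} — 3.
  v2=F, v4=F: remaining (v1,v3,v5) ∈ {(F,F,T); (T,F,T); (T,T,F)} — 3.
Total: 4 + 1 + 3 + 3 = 11.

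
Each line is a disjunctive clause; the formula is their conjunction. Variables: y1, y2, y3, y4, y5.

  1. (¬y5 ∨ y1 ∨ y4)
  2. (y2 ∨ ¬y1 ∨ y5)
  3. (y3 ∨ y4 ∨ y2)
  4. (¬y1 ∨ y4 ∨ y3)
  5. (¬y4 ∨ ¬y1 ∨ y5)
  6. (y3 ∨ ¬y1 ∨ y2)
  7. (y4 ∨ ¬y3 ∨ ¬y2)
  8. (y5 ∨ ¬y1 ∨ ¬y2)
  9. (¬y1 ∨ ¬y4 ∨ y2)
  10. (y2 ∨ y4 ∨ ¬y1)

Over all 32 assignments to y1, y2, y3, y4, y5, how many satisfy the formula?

12

Case analysis on y1 and y2:
  y1=1, y2=1: remaining (y3,y4,y5) ∈ {(0,1,1); (1,1,1)} — 2.
  y1=1, y2=0: a clause becomes empty — 0.
  y1=0, y2=1: 5 of the 8 assignments to (y3,y4,y5) work.
  y1=0, y2=0: 5 of the 8 assignments to (y3,y4,y5) work.
Total: 2 + 0 + 5 + 5 = 12.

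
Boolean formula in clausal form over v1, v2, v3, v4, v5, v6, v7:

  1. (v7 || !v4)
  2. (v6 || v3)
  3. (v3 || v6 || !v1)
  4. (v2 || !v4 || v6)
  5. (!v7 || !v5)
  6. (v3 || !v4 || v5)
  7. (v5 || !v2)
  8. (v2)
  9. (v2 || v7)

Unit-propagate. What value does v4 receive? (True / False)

Unit clause (v2) sets v2 = True.
From (v5 || !v2) and v2 = True: v5 = True.
In (!v7 || !v5), !v5 is now false; !v7 must hold, so v7 = False.
In (!v4 || v7), v7 is now false; !v4 must hold, so v4 = False.

False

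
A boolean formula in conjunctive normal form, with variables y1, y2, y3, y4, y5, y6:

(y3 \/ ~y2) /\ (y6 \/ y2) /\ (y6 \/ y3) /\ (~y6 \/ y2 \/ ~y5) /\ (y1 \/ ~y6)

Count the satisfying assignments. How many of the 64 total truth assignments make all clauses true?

16

Case analysis on y6 and y2:
  y6=1, y2=1: remaining (y1,y3,y4,y5) ∈ {(1,1,0,0); (1,1,0,1); (1,1,1,0); (1,1,1,1)} — 4.
  y6=1, y2=0: remaining (y1,y3,y4,y5) ∈ {(1,0,0,0); (1,0,1,0); (1,1,0,0); (1,1,1,0)} — 4.
  y6=0, y2=1: forces y3=1; y1, y4, y5 free → 2^3 = 8.
  y6=0, y2=0: a clause becomes empty — 0.
Total: 4 + 4 + 8 + 0 = 16.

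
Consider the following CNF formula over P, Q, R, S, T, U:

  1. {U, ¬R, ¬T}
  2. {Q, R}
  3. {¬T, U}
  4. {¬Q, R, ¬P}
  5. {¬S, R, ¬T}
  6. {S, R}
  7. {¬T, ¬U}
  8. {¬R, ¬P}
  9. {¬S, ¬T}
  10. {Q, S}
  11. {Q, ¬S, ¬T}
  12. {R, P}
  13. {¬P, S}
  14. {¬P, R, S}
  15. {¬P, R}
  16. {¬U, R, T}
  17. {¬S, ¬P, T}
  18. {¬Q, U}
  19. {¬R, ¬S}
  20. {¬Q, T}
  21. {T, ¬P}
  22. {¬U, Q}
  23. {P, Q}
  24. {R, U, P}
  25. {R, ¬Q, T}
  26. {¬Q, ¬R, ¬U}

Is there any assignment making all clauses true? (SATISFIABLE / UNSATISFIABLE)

UNSATISFIABLE

R = True:
  propagation gives P=False, S=False, Q=True, U=True; an empty clause results — contradiction.
R = False:
  propagation gives Q=True, P=False; an empty clause results — contradiction.
Every branch closes, so no satisfying assignment exists.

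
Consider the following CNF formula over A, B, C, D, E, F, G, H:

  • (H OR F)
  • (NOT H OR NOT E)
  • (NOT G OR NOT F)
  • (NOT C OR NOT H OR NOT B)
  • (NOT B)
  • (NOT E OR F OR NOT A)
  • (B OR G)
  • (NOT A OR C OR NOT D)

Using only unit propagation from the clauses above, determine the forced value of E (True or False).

False

Unit clause (NOT B) sets B = False.
In (B OR G), B is now false; G must hold, so G = True.
(NOT F OR NOT G) with G = True leaves only NOT F, so F = False.
(H OR F): since F = False, the clause reduces to (H). H = True.
(NOT E OR NOT H): since H = True, the clause reduces to (NOT E). E = False.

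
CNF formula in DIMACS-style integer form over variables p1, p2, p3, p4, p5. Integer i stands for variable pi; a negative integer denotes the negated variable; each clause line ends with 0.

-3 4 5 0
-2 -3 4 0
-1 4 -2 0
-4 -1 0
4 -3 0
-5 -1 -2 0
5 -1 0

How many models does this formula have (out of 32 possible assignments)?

13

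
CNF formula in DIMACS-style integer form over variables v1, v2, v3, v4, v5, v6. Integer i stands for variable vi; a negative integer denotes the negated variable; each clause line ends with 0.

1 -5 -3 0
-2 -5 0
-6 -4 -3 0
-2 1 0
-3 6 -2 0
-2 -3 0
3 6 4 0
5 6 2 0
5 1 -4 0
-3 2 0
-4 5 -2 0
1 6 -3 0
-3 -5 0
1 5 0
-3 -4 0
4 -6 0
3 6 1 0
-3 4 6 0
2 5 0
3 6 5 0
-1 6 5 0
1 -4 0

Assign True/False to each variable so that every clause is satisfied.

v1 = 1  v2 = 0  v3 = 0  v4 = 1  v5 = 1  v6 = 1

Check each clause:
  1. {¬v3, ¬v5, v1} — v1 is true.
  2. {¬v2, ¬v5} — ¬v2 is true.
  3. {¬v4, ¬v6, ¬v3} — ¬v3 is true.
  4. {¬v2, v1} — v1 is true.
  5. {v6, ¬v2, ¬v3} — ¬v3 is true.
  6. {¬v2, ¬v3} — ¬v3 is true.
  7. {v4, v3, v6} — v4 is true.
  8. {v2, v6, v5} — v5 is true.
  9. {v1, v5, ¬v4} — v1 is true.
  10. {¬v3, v2} — ¬v3 is true.
  11. {v5, ¬v2, ¬v4} — v5 is true.
  12. {¬v3, v1, v6} — v1 is true.
  13. {¬v3, ¬v5} — ¬v3 is true.
  14. {v1, v5} — v1 is true.
  15. {¬v3, ¬v4} — ¬v3 is true.
  16. {¬v6, v4} — v4 is true.
  17. {v6, v1, v3} — v1 is true.
  18. {v6, ¬v3, v4} — v4 is true.
  19. {v5, v2} — v5 is true.
  20. {v6, v3, v5} — v5 is true.
  21. {v6, v5, ¬v1} — v5 is true.
  22. {¬v4, v1} — v1 is true.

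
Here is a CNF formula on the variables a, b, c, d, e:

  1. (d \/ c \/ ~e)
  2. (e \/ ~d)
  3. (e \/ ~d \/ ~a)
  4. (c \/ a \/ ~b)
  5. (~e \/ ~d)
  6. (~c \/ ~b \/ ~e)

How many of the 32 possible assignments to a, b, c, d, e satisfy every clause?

Split on e, then d.
  e=1, d=1: a clause becomes empty — 0.
  e=1, d=0: remaining (a,b,c) ∈ {(0,0,1); (1,0,1)} — 2.
  e=0, d=1: a clause becomes empty — 0.
  e=0, d=0: 7 of the 8 assignments to (a,b,c) work.
Total: 0 + 2 + 0 + 7 = 9.

9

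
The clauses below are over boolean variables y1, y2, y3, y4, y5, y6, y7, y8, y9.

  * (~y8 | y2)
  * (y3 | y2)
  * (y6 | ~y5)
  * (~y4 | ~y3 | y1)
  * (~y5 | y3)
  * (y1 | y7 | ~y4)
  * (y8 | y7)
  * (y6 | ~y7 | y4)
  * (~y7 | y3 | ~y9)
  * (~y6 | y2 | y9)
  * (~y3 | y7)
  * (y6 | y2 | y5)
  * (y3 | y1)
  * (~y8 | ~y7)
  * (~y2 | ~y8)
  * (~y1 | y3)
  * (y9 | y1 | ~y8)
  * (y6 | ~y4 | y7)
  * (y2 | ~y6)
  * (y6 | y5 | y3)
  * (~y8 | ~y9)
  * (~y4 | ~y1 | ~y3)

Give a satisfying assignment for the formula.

y1=T, y2=T, y3=T, y4=F, y5=T, y6=T, y7=T, y8=F, y9=T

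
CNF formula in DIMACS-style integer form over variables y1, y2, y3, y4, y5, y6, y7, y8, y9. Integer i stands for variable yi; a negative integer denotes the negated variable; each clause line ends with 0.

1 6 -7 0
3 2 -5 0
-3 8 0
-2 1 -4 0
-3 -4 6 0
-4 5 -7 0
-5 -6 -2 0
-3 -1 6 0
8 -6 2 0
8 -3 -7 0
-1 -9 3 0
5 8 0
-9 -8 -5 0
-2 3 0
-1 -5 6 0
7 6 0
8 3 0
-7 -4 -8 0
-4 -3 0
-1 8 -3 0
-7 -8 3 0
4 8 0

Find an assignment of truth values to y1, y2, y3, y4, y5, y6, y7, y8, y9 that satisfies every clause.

y1=True, y2=False, y3=True, y4=False, y5=True, y6=True, y7=True, y8=True, y9=False

Check each clause:
  1. {¬y7, y6, y1} — y1 is true.
  2. {y2, ¬y5, y3} — y3 is true.
  3. {y8, ¬y3} — y8 is true.
  4. {y1, ¬y4, ¬y2} — y1 is true.
  5. {¬y4, ¬y3, y6} — ¬y4 is true.
  6. {¬y4, ¬y7, y5} — ¬y4 is true.
  7. {¬y5, ¬y2, ¬y6} — ¬y2 is true.
  8. {¬y1, ¬y3, y6} — y6 is true.
  9. {y2, y8, ¬y6} — y8 is true.
  10. {¬y7, ¬y3, y8} — y8 is true.
  11. {¬y9, y3, ¬y1} — y3 is true.
  12. {y8, y5} — y8 is true.
  13. {¬y9, ¬y8, ¬y5} — ¬y9 is true.
  14. {¬y2, y3} — y3 is true.
  15. {y6, ¬y5, ¬y1} — y6 is true.
  16. {y7, y6} — y6 is true.
  17. {y8, y3} — y8 is true.
  18. {¬y7, ¬y8, ¬y4} — ¬y4 is true.
  19. {¬y4, ¬y3} — ¬y4 is true.
  20. {y8, ¬y3, ¬y1} — y8 is true.
  21. {¬y8, ¬y7, y3} — y3 is true.
  22. {y4, y8} — y8 is true.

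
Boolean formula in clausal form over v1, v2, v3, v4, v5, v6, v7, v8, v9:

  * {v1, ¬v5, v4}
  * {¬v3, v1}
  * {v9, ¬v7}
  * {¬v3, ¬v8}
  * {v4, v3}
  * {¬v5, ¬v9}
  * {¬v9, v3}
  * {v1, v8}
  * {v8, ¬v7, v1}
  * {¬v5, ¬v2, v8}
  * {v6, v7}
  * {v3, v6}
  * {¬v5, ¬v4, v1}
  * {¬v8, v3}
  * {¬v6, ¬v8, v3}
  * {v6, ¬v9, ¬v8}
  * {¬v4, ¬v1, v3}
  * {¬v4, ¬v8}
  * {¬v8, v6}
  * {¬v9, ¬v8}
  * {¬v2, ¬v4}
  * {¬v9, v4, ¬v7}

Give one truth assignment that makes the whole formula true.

v1=T, v2=F, v3=T, v4=T, v5=F, v6=T, v7=F, v8=F, v9=F

v2 occurs only negated in the remaining clauses — set v2 = False.
Pure literal: v5 appears only negated; assign v5 = False.
Branch on v1: take v1 = True.
The remaining clauses are satisfied by v3 = True, v4 = True, v6 = True, v7 = False, v8 = False, v9 = False.
Check each clause:
  1. {v1, ¬v5, v4} — v1 is true.
  2. {v1, ¬v3} — v1 is true.
  3. {¬v7, v9} — ¬v7 is true.
  4. {¬v3, ¬v8} — ¬v8 is true.
  5. {v3, v4} — v3 is true.
  6. {¬v5, ¬v9} — ¬v5 is true.
  7. {¬v9, v3} — v3 is true.
  8. {v8, v1} — v1 is true.
  9. {¬v7, v8, v1} — v1 is true.
  10. {¬v2, ¬v5, v8} — ¬v5 is true.
  11. {v7, v6} — v6 is true.
  12. {v3, v6} — v3 is true.
  13. {¬v4, ¬v5, v1} — v1 is true.
  14. {v3, ¬v8} — ¬v8 is true.
  15. {¬v8, ¬v6, v3} — ¬v8 is true.
  16. {¬v8, ¬v9, v6} — ¬v8 is true.
  17. {v3, ¬v4, ¬v1} — v3 is true.
  18. {¬v8, ¬v4} — ¬v8 is true.
  19. {v6, ¬v8} — ¬v8 is true.
  20. {¬v8, ¬v9} — ¬v8 is true.
  21. {¬v2, ¬v4} — ¬v2 is true.
  22. {¬v9, v4, ¬v7} — ¬v7 is true.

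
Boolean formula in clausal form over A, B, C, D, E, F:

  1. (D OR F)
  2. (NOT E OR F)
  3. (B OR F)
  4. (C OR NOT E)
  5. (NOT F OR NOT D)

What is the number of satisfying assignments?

Split on F, then D.
  F=T, D=T: a clause becomes empty — 0.
  F=T, D=F: A, B free; 3 ways for (C,E) × 2^2 = 12.
  F=F, D=T: remaining (A,B,C,E) ∈ {(F,T,F,F); (F,T,T,F); (T,T,F,F); (T,T,T,F)} — 4.
  F=F, D=F: a clause becomes empty — 0.
Total: 0 + 12 + 4 + 0 = 16.

16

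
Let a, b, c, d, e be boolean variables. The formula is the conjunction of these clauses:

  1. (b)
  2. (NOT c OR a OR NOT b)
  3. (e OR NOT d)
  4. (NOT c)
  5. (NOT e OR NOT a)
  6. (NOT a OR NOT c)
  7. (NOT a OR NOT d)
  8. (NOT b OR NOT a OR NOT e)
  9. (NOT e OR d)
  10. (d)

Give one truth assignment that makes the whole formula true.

a = F, b = T, c = F, d = T, e = T

The clause (b) is unit: b must be True.
(NOT c) is a unit clause, so c = False.
Unit propagation: (d) forces d = True.
(e) is a unit clause, so e = True.
(NOT a) is a unit clause, so a = False.
Every clause has at least one true literal under this assignment.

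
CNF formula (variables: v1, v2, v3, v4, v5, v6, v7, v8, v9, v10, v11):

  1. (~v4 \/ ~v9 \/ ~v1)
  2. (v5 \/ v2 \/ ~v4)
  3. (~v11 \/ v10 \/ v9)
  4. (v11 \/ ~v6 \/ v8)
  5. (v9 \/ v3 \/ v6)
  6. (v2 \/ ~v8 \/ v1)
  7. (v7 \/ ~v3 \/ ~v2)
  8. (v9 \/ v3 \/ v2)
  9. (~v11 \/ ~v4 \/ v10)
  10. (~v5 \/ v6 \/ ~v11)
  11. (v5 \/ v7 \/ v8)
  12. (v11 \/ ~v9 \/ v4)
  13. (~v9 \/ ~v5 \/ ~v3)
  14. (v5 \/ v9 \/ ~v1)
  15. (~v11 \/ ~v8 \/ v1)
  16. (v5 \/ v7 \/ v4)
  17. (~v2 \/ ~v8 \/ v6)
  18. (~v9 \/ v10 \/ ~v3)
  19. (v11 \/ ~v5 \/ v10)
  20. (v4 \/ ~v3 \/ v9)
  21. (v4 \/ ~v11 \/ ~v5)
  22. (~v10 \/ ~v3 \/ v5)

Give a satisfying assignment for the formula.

v1 = 1, v2 = 0, v3 = 0, v4 = 0, v5 = 0, v6 = 1, v7 = 1, v8 = 1, v9 = 1, v10 = 1, v11 = 1

v7 occurs only positively in the remaining clauses — set v7 = True.
Try v1 = True.
Try v2 = False.
Branch on v3: take v3 = False.
  then v9 is forced to True.
  then v4 is forced to False.
  then v11 is forced to True.
  then v5 is forced to False.
v6, v8, v10 are now unconstrained; take v6 = True, v8 = True, v10 = True.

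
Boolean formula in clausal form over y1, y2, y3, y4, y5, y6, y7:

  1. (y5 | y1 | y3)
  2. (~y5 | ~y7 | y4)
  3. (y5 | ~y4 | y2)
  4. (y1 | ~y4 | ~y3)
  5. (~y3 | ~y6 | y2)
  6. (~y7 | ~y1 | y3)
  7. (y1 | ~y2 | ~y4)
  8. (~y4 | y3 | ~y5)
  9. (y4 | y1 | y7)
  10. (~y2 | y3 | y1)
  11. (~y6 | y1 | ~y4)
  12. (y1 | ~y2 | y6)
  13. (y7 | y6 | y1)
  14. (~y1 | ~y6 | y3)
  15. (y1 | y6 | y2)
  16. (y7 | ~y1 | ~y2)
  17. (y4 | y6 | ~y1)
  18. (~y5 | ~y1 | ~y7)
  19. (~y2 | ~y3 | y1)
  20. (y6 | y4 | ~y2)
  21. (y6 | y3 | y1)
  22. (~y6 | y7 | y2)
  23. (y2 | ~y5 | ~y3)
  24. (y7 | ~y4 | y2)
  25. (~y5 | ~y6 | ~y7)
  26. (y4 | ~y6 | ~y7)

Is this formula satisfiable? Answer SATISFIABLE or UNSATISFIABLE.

SATISFIABLE

Branch on y1: take y1 = True.
Set y2 = True and propagate.
  then y7 is forced to True.
  then y3 is forced to True.
  then y5 is forced to False.
The remaining clauses are satisfied by y4 = True, y6 = False.
Every clause has at least one true literal under this assignment.
So y1 = True, y2 = True, y3 = True, y4 = True, y5 = False, y6 = False, y7 = True is a satisfying assignment.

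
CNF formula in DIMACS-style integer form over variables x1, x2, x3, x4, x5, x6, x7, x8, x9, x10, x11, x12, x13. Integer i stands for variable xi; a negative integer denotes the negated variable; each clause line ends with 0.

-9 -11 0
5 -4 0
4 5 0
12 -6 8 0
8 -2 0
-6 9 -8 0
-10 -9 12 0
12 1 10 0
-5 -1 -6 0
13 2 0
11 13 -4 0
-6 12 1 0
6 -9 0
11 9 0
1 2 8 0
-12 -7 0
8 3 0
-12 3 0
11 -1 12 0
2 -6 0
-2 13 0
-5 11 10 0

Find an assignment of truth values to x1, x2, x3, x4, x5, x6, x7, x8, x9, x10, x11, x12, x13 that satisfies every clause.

x3 occurs only positively in the remaining clauses — set x3 = True.
x7 occurs only negated in the remaining clauses — set x7 = False.
Branch on x1: take x1 = True.
Branch on x2: take x2 = False.
  then x13 is forced to True.
  then x6 is forced to False.
  then x9 is forced to False.
  then x11 is forced to True.
The remaining clauses are satisfied by x4 = True, x5 = True, x8 = True, x10 = False, x12 = False.
Every clause has at least one true literal under this assignment.
Check each clause:
  1. (~x9 \/ ~x11) — ~x9 is true.
  2. (~x4 \/ x5) — x5 is true.
  3. (x4 \/ x5) — x4 is true.
  4. (x8 \/ x12 \/ ~x6) — x8 is true.
  5. (x8 \/ ~x2) — x8 is true.
  6. (x9 \/ ~x8 \/ ~x6) — ~x6 is true.
  7. (x12 \/ ~x10 \/ ~x9) — ~x10 is true.
  8. (x1 \/ x10 \/ x12) — x1 is true.
  9. (~x6 \/ ~x5 \/ ~x1) — ~x6 is true.
  10. (x2 \/ x13) — x13 is true.
  11. (x11 \/ x13 \/ ~x4) — x11 is true.
  12. (x1 \/ ~x6 \/ x12) — x1 is true.
  13. (x6 \/ ~x9) — ~x9 is true.
  14. (x9 \/ x11) — x11 is true.
  15. (x8 \/ x2 \/ x1) — x8 is true.
  16. (~x12 \/ ~x7) — ~x7 is true.
  17. (x8 \/ x3) — x8 is true.
  18. (~x12 \/ x3) — x3 is true.
  19. (x12 \/ x11 \/ ~x1) — x11 is true.
  20. (x2 \/ ~x6) — ~x6 is true.
  21. (~x2 \/ x13) — x13 is true.
  22. (x10 \/ ~x5 \/ x11) — x11 is true.

x1 = True, x2 = False, x3 = True, x4 = True, x5 = True, x6 = False, x7 = False, x8 = True, x9 = False, x10 = False, x11 = True, x12 = False, x13 = True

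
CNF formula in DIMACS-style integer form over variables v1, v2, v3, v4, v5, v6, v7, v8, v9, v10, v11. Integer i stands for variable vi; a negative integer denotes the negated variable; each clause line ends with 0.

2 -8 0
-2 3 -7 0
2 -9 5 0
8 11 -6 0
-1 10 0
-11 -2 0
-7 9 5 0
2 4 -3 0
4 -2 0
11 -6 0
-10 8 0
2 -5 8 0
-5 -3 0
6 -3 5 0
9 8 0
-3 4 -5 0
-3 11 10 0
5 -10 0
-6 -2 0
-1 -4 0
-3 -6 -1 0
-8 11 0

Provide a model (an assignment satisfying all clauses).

v1 = False  v2 = True  v3 = False  v4 = True  v5 = False  v6 = False  v7 = False  v8 = False  v9 = True  v10 = False  v11 = False

Check each clause:
  1. (v2 || !v8) — !v8 is true.
  2. (!v7 || !v2 || v3) — !v7 is true.
  3. (v2 || !v9 || v5) — v2 is true.
  4. (v8 || v11 || !v6) — !v6 is true.
  5. (v10 || !v1) — !v1 is true.
  6. (!v2 || !v11) — !v11 is true.
  7. (v9 || v5 || !v7) — !v7 is true.
  8. (v2 || v4 || !v3) — v2 is true.
  9. (v4 || !v2) — v4 is true.
  10. (v11 || !v6) — !v6 is true.
  11. (!v10 || v8) — !v10 is true.
  12. (v2 || v8 || !v5) — v2 is true.
  13. (!v5 || !v3) — !v5 is true.
  14. (v6 || !v3 || v5) — !v3 is true.
  15. (v8 || v9) — v9 is true.
  16. (!v5 || !v3 || v4) — !v5 is true.
  17. (v10 || !v3 || v11) — !v3 is true.
  18. (!v10 || v5) — !v10 is true.
  19. (!v2 || !v6) — !v6 is true.
  20. (!v1 || !v4) — !v1 is true.
  21. (!v3 || !v6 || !v1) — !v6 is true.
  22. (!v8 || v11) — !v8 is true.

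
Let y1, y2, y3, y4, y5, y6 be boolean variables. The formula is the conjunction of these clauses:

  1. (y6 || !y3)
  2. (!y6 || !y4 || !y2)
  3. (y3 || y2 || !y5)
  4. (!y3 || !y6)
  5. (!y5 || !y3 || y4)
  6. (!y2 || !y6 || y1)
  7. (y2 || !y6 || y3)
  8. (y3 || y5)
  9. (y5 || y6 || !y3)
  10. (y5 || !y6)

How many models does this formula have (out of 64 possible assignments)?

The models are:
  y1=0 y2=1 y3=0 y4=0 y5=1 y6=0
  y1=0 y2=1 y3=0 y4=1 y5=1 y6=0
  y1=1 y2=1 y3=0 y4=0 y5=1 y6=0
  y1=1 y2=1 y3=0 y4=0 y5=1 y6=1
  y1=1 y2=1 y3=0 y4=1 y5=1 y6=0
Count: 5.

5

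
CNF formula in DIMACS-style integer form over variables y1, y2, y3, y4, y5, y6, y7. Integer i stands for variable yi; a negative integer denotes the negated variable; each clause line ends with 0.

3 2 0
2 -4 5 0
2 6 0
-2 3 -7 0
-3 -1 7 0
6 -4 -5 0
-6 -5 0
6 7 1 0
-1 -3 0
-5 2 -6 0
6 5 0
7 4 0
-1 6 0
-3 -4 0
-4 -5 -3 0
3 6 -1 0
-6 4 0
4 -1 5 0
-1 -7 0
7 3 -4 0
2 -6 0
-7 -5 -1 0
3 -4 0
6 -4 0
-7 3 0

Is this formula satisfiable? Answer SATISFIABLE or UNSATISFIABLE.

SATISFIABLE

Set y1 = False and propagate.
Try y2 = True.
For the remaining variables, y3 = True, y4 = False, y5 = True, y6 = False, y7 = True works.
So y1=F, y2=T, y3=T, y4=F, y5=T, y6=F, y7=T is a satisfying assignment.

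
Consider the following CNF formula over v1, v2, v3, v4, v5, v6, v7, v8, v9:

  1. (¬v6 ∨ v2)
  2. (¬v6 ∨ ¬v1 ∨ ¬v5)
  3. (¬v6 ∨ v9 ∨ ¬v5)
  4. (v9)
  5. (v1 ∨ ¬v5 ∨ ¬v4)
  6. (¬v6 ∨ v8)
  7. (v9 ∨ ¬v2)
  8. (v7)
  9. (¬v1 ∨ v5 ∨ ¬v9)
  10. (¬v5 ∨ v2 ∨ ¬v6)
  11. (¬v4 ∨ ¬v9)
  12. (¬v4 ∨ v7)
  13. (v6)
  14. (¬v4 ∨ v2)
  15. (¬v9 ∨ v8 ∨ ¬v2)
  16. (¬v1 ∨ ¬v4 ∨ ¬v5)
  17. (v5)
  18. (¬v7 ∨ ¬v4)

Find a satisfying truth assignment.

v1=False, v2=True, v3=False, v4=False, v5=True, v6=True, v7=True, v8=True, v9=True

Check each clause:
  1. (v2 ∨ ¬v6) — v2 is true.
  2. (¬v1 ∨ ¬v5 ∨ ¬v6) — ¬v1 is true.
  3. (¬v6 ∨ ¬v5 ∨ v9) — v9 is true.
  4. (v9) — v9 is true.
  5. (¬v5 ∨ v1 ∨ ¬v4) — ¬v4 is true.
  6. (¬v6 ∨ v8) — v8 is true.
  7. (¬v2 ∨ v9) — v9 is true.
  8. (v7) — v7 is true.
  9. (¬v9 ∨ ¬v1 ∨ v5) — v5 is true.
  10. (¬v5 ∨ v2 ∨ ¬v6) — v2 is true.
  11. (¬v4 ∨ ¬v9) — ¬v4 is true.
  12. (¬v4 ∨ v7) — ¬v4 is true.
  13. (v6) — v6 is true.
  14. (v2 ∨ ¬v4) — v2 is true.
  15. (v8 ∨ ¬v9 ∨ ¬v2) — v8 is true.
  16. (¬v1 ∨ ¬v5 ∨ ¬v4) — ¬v4 is true.
  17. (v5) — v5 is true.
  18. (¬v4 ∨ ¬v7) — ¬v4 is true.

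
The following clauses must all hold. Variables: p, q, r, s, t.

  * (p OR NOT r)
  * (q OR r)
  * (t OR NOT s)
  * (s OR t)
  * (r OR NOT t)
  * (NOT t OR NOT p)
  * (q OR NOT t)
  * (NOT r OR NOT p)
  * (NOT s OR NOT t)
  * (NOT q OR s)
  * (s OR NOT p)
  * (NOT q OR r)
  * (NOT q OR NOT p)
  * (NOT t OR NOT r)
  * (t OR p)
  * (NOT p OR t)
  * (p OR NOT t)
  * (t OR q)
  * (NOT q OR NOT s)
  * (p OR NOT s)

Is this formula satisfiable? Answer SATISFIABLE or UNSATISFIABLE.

UNSATISFIABLE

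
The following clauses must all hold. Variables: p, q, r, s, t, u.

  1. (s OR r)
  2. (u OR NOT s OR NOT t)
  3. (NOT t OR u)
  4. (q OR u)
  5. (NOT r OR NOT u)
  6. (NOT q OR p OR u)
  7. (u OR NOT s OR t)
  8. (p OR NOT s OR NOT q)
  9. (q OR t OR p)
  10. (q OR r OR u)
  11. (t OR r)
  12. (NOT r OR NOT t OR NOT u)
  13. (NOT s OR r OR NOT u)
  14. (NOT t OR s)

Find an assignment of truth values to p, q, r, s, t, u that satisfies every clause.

p = T, q = T, r = T, s = F, t = F, u = F

Check each clause:
  1. (s OR r) — r is true.
  2. (u OR NOT t OR NOT s) — NOT t is true.
  3. (u OR NOT t) — NOT t is true.
  4. (q OR u) — q is true.
  5. (NOT u OR NOT r) — NOT u is true.
  6. (NOT q OR u OR p) — p is true.
  7. (NOT s OR u OR t) — NOT s is true.
  8. (NOT q OR NOT s OR p) — p is true.
  9. (q OR t OR p) — p is true.
  10. (r OR q OR u) — q is true.
  11. (t OR r) — r is true.
  12. (NOT t OR NOT u OR NOT r) — NOT u is true.
  13. (NOT s OR r OR NOT u) — NOT u is true.
  14. (NOT t OR s) — NOT t is true.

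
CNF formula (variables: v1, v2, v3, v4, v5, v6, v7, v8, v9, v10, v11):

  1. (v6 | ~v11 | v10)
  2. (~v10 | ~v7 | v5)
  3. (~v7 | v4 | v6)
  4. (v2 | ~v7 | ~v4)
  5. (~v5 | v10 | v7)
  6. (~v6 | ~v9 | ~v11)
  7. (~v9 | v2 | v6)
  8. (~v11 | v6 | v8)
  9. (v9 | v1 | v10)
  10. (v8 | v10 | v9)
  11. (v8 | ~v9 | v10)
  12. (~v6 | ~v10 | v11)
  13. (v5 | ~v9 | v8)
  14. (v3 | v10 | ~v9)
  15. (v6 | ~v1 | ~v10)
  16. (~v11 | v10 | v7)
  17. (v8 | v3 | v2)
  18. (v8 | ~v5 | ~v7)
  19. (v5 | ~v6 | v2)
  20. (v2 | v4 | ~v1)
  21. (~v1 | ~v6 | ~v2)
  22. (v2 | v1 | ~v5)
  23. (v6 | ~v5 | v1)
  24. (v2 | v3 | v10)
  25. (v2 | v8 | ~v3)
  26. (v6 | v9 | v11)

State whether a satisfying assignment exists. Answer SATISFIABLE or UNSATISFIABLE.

v8 occurs only positively in the remaining clauses — set v8 = True.
Try v1 = False.
Set v2 = True and propagate.
Set v3 = True and propagate.
The remaining clauses are satisfied by v4 = False, v5 = False, v6 = True, v7 = False, v9 = False, v10 = True, v11 = True.
So v1=F  v2=T  v3=T  v4=F  v5=F  v6=T  v7=F  v8=T  v9=F  v10=T  v11=T is a satisfying assignment.

SATISFIABLE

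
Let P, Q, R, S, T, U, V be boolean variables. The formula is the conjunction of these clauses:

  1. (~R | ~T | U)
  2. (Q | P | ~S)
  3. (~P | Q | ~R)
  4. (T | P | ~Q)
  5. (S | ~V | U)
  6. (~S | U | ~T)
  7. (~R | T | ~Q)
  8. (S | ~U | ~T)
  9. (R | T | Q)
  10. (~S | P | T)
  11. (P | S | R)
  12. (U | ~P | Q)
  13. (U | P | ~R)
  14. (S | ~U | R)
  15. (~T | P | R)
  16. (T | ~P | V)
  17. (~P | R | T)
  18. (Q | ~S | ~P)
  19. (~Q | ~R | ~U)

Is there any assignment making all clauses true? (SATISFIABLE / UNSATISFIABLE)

Set P = False and propagate.
Set Q = False and propagate.
  then S is forced to False.
  then R is forced to True.
  then U is forced to True.
  then T is forced to False.
V is now unconstrained; take V = True.
So P=False  Q=False  R=True  S=False  T=False  U=True  V=True is a satisfying assignment.

SATISFIABLE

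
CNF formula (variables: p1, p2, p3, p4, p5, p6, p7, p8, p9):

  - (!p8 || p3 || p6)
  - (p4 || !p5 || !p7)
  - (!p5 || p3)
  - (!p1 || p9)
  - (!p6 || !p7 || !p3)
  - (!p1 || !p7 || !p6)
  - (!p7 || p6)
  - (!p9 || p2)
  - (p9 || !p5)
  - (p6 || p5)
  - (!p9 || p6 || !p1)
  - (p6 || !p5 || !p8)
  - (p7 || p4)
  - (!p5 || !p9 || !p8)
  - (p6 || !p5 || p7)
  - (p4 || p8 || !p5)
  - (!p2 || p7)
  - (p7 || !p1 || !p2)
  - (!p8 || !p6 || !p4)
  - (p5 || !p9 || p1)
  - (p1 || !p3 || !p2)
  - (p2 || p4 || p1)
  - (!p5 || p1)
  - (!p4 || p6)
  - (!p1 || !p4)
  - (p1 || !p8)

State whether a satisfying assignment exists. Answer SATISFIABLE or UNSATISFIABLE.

SATISFIABLE

Branch on p1: take p1 = False.
  then p5 is forced to False.
  then p6 is forced to True.
  then p9 is forced to False.
  then p8 is forced to False.
For the remaining variables, p2 = False, p3 = False, p4 = True, p7 = True works.
So p1=F, p2=F, p3=F, p4=T, p5=F, p6=T, p7=T, p8=F, p9=F is a satisfying assignment.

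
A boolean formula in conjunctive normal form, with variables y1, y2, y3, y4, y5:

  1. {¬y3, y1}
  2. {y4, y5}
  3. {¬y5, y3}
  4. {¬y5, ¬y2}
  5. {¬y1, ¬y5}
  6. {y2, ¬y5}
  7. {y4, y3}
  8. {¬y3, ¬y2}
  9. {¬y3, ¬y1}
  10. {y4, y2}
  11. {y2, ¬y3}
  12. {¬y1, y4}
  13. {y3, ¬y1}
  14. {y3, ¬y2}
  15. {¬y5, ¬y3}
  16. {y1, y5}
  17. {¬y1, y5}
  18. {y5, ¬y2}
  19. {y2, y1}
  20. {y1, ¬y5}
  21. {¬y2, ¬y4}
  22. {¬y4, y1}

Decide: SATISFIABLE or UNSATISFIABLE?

UNSATISFIABLE

y1 = True:
  propagation gives y5=False; an empty clause results — contradiction.
y1 = False:
  propagation gives y3=False, y5=False; an empty clause results — contradiction.
Every branch closes, so no satisfying assignment exists.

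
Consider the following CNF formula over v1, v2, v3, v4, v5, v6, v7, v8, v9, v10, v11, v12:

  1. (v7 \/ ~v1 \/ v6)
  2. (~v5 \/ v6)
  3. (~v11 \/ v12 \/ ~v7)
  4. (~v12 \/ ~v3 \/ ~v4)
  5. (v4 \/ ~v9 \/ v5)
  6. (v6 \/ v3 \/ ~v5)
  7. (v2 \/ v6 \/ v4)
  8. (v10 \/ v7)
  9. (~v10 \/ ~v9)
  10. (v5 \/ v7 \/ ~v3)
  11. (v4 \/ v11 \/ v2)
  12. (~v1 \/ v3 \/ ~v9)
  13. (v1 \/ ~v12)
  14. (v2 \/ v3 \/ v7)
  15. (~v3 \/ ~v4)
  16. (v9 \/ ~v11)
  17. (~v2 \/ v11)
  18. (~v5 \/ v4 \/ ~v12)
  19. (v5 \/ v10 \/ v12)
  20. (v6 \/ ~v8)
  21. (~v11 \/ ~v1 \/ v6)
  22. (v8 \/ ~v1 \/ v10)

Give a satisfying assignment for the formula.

v6 occurs only positively in the remaining clauses — set v6 = True.
Try v1 = True.
Try v2 = False.
The remaining clauses are satisfied by v3 = False, v4 = True, v5 = False, v7 = True, v8 = True, v9 = False, v10 = True, v11 = False, v12 = False.
Every clause has at least one true literal under this assignment.

v1=T  v2=F  v3=F  v4=T  v5=F  v6=T  v7=T  v8=T  v9=F  v10=T  v11=F  v12=F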